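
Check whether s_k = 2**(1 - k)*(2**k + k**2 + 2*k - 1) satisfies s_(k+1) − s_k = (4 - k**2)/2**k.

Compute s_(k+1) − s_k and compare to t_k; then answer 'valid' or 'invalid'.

valid (s_(k+1) − s_k reduces to t_k)

s_(k+1) = (2**(k + 1) + k**2 + 4*k + 2)/2**k
s_(k+1) − s_k = (4 - k**2)/2**k
(s_(k+1) − s_k) − t_k = 0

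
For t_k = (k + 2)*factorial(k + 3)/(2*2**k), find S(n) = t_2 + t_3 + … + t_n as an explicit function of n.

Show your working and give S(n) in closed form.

Ratio r(k) = (k + 3)*(k + 4)/(2*(k + 2)).
Gosper form: A/B · C(k+1)/C(k) with A=k/2 + 2, B=1, C=k + 2.
Set up (k/2 + 2)·f(k+1) − (1)·f(k) − (k + 2) = 0.
From deg A=1, deg B=0, deg C=1: d=0.
Coefficient equations give f(k) = 2.
R(k) = B(k−1)·f(k)/C(k) = 2/(k + 2); s_k = R·t_k = factorial(k + 3)/2**k.
s_(k+1) − s_k = (k + 2)*factorial(k + 3)/(2*2**k) = t_k.
Telescope: S(n) = s_(n+1) − s_(2) = 2**(-n - 1)*factorial(n + 4) − (30) = -30 + factorial(n + 4)/(2*2**n).

S(n) = -30 + factorial(n + 4)/(2*2**n)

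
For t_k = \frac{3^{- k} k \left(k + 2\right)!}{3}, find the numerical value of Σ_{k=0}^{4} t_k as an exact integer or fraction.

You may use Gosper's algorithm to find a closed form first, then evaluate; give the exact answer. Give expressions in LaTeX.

The ratio is (k + 1)*(k + 3)/(3*k).
Factor: A=k/3 + 1; B=1; C=k.
Key eq: (k/3 + 1)·f(k+1) = (1)·f(k) + (k).
deg f ≤ 0 (via 1,0,1).
A polynomial solution: f(k) = 3.
Get s_k = R·t_k = factorial(k + 2)/3**k with R(k) = B(k−1)f(k)/C(k) = 3/k.
Verify: k*factorial(k + 2)/(3*3**k) matches t_k.
Evaluate s at k=5 and k=0: 560/27 and 2; difference 506/27.

Σ = 506/27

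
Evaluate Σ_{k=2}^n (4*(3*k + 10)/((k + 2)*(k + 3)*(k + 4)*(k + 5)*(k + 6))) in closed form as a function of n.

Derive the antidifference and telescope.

Compute t_(k+1)/t_k: get (k + 2)*(3*k + 13)/((k + 7)*(3*k + 10)).
Factor: A=k + 2; B=k + 7; C=k + 10/3.
Need (k + 2)·f(k+1) − (k + 6)·f(k) = k + 10/3.
Degrees (1,1,1) ⇒ d ≤ 4.
A polynomial solution: f(k) = k*(k + 3)*(k**2 + 11*k + 38)/120.
Get s_k = R·t_k = k*(k**2 + 11*k + 38)/(10*(k**3 + 11*k**2 + 38*k + 40)) with R(k) = B(k−1)f(k)/C(k) = k*(k + 3)*(k + 6)*(k**2 + 11*k + 38)/(40*(3*k + 10)).
Δs = 4*(3*k + 10)/(k**5 + 20*k**4 + 155*k**3 + 580*k**2 + 1044*k + 720), as required.
Evaluate: s_(n+1) = (n**3 + 14*n**2 + 63*n + 50)/(10*(n**3 + 14*n**2 + 63*n + 90)); subtract s_(2) = 8/105 ⇒ S(n) = (n**3 + 14*n**2 + 63*n - 78)/(42*(n**3 + 14*n**2 + 63*n + 90)).

S(n) = (n**3 + 14*n**2 + 63*n - 78)/(42*(n**3 + 14*n**2 + 63*n + 90))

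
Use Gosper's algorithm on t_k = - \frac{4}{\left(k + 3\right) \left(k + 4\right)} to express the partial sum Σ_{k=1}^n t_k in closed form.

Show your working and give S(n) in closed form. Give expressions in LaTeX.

S(n) = - \frac{n}{n + 4}

t_(k+1)/t_k = (k + 3)/(k + 5).
Gosper form: A/B · C(k+1)/C(k) with A=k + 3, B=k + 5, C=1.
Solve (k + 3)·f(k+1) − (k + 4)·f(k) = 1.
Degrees (1,1,0) ⇒ d ≤ 1.
Coefficient equations give f(k) = k/3.
R(k) = B(k−1)·f(k)/C(k) = k*(k + 4)/3; s_k = R·t_k = -4*k/(3*k + 9).
Δs = -4/(k**2 + 7*k + 12), as required.
Telescope: S(n) = s_(n+1) − s_(1) = 4*(-n - 1)/(3*(n + 4)) − (-1/3) = -n/(n + 4).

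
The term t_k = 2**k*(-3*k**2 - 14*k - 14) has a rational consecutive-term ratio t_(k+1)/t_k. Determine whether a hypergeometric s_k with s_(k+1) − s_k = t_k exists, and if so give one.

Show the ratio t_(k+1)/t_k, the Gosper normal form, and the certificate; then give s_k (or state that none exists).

s_k = 2**k*(-3*k**2 - 2*k - 4)

r(k) = 2*(3*k**2 + 20*k + 31)/(3*k**2 + 14*k + 14) after simplifying.
So A=2 and B=1, with C=k**2 + 14*k/3 + 14/3.
Need (2)·f(k+1) − (1)·f(k) = k**2 + 14*k/3 + 14/3.
Bound: deg f ≤ 2.
Coefficient equations give f(k) = (3*k**2 + 2*k + 4)/3.
Get s_k = R·t_k = 2**k*(-3*k**2 - 2*k - 4) with R(k) = B(k−1)f(k)/C(k) = (3*k**2 + 2*k + 4)/(3*k**2 + 14*k + 14).
Verify: 2**k*(-3*k**2 - 14*k - 14) matches t_k.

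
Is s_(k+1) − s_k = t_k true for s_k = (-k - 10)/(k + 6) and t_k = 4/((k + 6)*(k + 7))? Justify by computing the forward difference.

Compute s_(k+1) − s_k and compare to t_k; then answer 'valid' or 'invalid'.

s_(k+1) = (-k - 11)/(k + 7)
s_(k+1) − s_k = 4/(k**2 + 13*k + 42)
(s_(k+1) − s_k) − t_k = 0

Valid: the claim telescopes to t_k.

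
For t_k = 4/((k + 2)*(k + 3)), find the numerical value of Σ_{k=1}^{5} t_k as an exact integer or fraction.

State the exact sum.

Step 1: r(k) = (k + 2)/(k + 4).
So A=k + 2 and B=k + 4, with C=1.
Set up (k + 2)·f(k+1) − (k + 3)·f(k) − (1) = 0.
Bound: deg f ≤ 1.
Coefficient equations give f(k) = k/2.
Then R = B(k−1)f/C = k*(k + 3)/2, so s_k = R(k)·t_k = 2*k/(k + 2).
Δs = 4/(k**2 + 5*k + 6), as required.
Telescoping: Σ = s_(6) − s_(1) = 3/2 − (2/3) = 5/6.

Σ = 5/6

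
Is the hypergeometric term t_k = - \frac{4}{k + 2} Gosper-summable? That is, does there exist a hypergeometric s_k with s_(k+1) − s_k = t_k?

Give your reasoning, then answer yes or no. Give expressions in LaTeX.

r(k) = (k + 2)/(k + 3) after simplifying.
Normal form (A,B,C) = (k + 2, k + 3, 1).
Solve (k + 2)·f(k+1) − (k + 2)·f(k) = 1.
Bound: deg f ≤ 0.
Generic f = c0 gives residual -1; -1 = 0 cannot hold, so t_k is not Gosper-summable.

No — t_k has no hypergeometric antidifference.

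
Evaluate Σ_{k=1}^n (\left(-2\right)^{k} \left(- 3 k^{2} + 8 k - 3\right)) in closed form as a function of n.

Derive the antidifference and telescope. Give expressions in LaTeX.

t_(k+1)/t_k = 2*(-3*k**2 + 2*k + 2)/(3*k**2 - 8*k + 3).
Gosper form: A/B · C(k+1)/C(k) with A=-2, B=1, C=k**2 - 8*k/3 + 1.
Need (-2)·f(k+1) − (1)·f(k) = k**2 - 8*k/3 + 1.
From deg A=0, deg B=0, deg C=2: d=2.
Solve for f: f(k) = -(k - 3)*(k - 1)/3 (degree 2 ≤ 2).
Certificate R = B(k−1)f/C = -(k - 3)*(k - 1)/(3*k**2 - 8*k + 3) gives s_k = (-2)**k*(k**2 - 4*k + 3).
Check: Δs_k = (-2)**k*(-3*k**2 + 8*k - 3). ✓
Telescope: S(n) = s_(n+1) − s_(1) = 2*(-2)**n*n*(2 - n) − (0) = 2*(-2)**n*n*(2 - n).

S(n) = 2 \left(-2\right)^{n} n \left(2 - n\right)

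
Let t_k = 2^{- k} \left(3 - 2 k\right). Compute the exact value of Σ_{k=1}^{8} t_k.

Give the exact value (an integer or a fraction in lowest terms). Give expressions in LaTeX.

Step 1: r(k) = (2*k - 1)/(2*(2*k - 3)).
Normal form (A,B,C) = (1/2, 1, k - 3/2).
Need (1/2)·f(k+1) − (1)·f(k) = k - 3/2.
Degrees (0,0,1) ⇒ d ≤ 1.
A polynomial solution: f(k) = 1 - 2*k.
R(k) = B(k−1)·f(k)/C(k) = -2*(2*k - 1)/(2*k - 3); s_k = R·t_k = 2*(2*k - 1)/2**k.
s_(k+1) − s_k = (3 - 2*k)/2**k = t_k.
Σ_(k=1)^(8) t_k = s_(9) − s_(1) = 17/256 − (1) = -239/256.

Σ = -239/256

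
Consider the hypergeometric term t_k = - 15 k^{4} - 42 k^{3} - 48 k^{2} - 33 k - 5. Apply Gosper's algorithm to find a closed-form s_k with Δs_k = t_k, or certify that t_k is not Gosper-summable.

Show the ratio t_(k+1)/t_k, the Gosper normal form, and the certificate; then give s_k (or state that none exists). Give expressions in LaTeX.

Ratio r(k) = (15*k**4 + 102*k**3 + 264*k**2 + 315*k + 143)/(15*k**4 + 42*k**3 + 48*k**2 + 33*k + 5).
A = 1, B = 1, C = k**4 + 14*k**3/5 + 16*k**2/5 + 11*k/5 + 1/3.
Need (1)·f(k+1) − (1)·f(k) = k**4 + 14*k**3/5 + 16*k**2/5 + 11*k/5 + 1/3.
deg f ≤ 5 (via 0,0,4).
Solving with deg f ≤ 5: f(k) = k*(3*k**4 + 3*k**3 + 3*k - 4)/15.
So s_k = (B(k−1)f/C)·t_k = (k*(3*k**4 + 3*k**3 + 3*k - 4)/(15*k**4 + 42*k**3 + 48*k**2 + 33*k + 5))·t_k = k*(-3*k**4 - 3*k**3 - 3*k + 4).
Verify: -15*k**4 - 42*k**3 - 48*k**2 - 33*k - 5 matches t_k.

s_k = k \left(- 3 k^{4} - 3 k^{3} - 3 k + 4\right)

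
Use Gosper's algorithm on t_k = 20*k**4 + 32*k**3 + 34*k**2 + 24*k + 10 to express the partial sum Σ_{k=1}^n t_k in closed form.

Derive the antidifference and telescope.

Step 1: r(k) = (10*k**4 + 56*k**3 + 125*k**2 + 134*k + 60)/(10*k**4 + 16*k**3 + 17*k**2 + 12*k + 5).
A = 1, B = 1, C = k**4 + 8*k**3/5 + 17*k**2/10 + 6*k/5 + 1/2.
f must satisfy (1)·f(k+1) − (1)·f(k) = k**4 + 8*k**3/5 + 17*k**2/10 + 6*k/5 + 1/2.
deg f ≤ 5 (via 0,0,4).
Match coefficients ⇒ f(k) = k*(2*k**2 - 3*k + 3)*(2*k**2 + 2*k + 1)/20.
Certificate R = B(k−1)f/C = k*(2*k**2 - 3*k + 3)*(2*k**2 + 2*k + 1)/(2*(10*k**4 + 16*k**3 + 17*k**2 + 12*k + 5)) gives s_k = k*(4*k**4 - 2*k**3 + 2*k**2 + 3*k + 3).
Check: Δs_k = 20*k**4 + 32*k**3 + 34*k**2 + 24*k + 10. ✓
s_(n+1) = 4*n**5 + 18*n**4 + 34*n**3 + 37*n**2 + 27*n + 10 and s_(1) = 10, so S(n) = n*(4*n**4 + 18*n**3 + 34*n**2 + 37*n + 27).

S(n) = n*(4*n**4 + 18*n**3 + 34*n**2 + 37*n + 27)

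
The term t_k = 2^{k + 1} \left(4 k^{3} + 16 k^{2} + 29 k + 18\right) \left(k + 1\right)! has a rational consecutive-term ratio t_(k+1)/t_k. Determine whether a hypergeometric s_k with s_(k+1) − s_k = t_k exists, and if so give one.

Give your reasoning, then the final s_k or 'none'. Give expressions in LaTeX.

t_(k+1)/t_k = 2*(4*k**4 + 36*k**3 + 129*k**2 + 213*k + 134)/(4*k**3 + 16*k**2 + 29*k + 18).
Normal form (A,B,C) = (2*k + 4, 1, k**3 + 4*k**2 + 29*k/4 + 9/2).
Solve (2*k + 4)·f(k+1) − (1)·f(k) = k**3 + 4*k**2 + 29*k/4 + 9/2.
deg f ≤ 2 (via 1,0,3).
Coefficient equations give f(k) = (2*k**2 + k + 2)/4.
Get s_k = R·t_k = 2**(k + 1)*(2*k**2 + k + 2)*factorial(k + 1) with R(k) = B(k−1)f(k)/C(k) = (2*k**2 + k + 2)/(4*k**3 + 16*k**2 + 29*k + 18).
s_(k+1) − s_k = 2**(k + 1)*(4*k**3 + 16*k**2 + 29*k + 18)*factorial(k + 1) = t_k.

s_k = 2^{k + 1} \left(2 k^{2} + k + 2\right) \left(k + 1\right)!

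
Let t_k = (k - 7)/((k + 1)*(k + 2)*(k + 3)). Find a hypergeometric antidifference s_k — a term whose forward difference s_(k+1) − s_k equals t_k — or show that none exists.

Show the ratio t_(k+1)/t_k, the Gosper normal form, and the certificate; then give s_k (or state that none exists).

s_k = k*(-3*k - 11)/(2*(k + 1)*(k + 2))

Compute t_(k+1)/t_k: get (k - 6)*(k + 1)/((k - 7)*(k + 4)).
Take A(k)=k + 1, B(k)=k + 4, C(k)=k - 7.
Set up (k + 1)·f(k+1) − (k + 3)·f(k) − (k - 7) = 0.
From deg A=1, deg B=1, deg C=1: d=2.
Solve for f: f(k) = -k*(3*k + 11)/2 (degree 2 ≤ 2).
So s_k = (B(k−1)f/C)·t_k = (-k*(k + 3)*(3*k + 11)/(2*(k - 7)))·t_k = k*(-3*k - 11)/(2*(k + 1)*(k + 2)).
Verify: (k - 7)/(k**3 + 6*k**2 + 11*k + 6) matches t_k.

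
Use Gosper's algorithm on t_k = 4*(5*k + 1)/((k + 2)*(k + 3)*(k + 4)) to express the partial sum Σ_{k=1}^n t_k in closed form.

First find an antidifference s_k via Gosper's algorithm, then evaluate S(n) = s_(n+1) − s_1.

Step 1: r(k) = (k + 2)*(5*k + 6)/((k + 5)*(5*k + 1)).
Factor: A=k + 2; B=k + 5; C=k + 1/5.
Set up (k + 2)·f(k+1) − (k + 4)·f(k) − (k + 1/5) = 0.
From deg A=1, deg B=1, deg C=1: d=2.
Solve for f: f(k) = k*(11*k - 5)/60 (degree 2 ≤ 2).
R(k) = B(k−1)·f(k)/C(k) = k*(k + 4)*(11*k - 5)/(12*(5*k + 1)); s_k = R·t_k = k*(11*k - 5)/(3*(k + 2)*(k + 3)).
s_(k+1) − s_k = 4*(5*k + 1)/(k**3 + 9*k**2 + 26*k + 24) = t_k.
Evaluate: s_(n+1) = (11*n**2 + 17*n + 6)/(3*(n**2 + 7*n + 12)); subtract s_(1) = 1/6 ⇒ S(n) = n*(7*n + 9)/(2*(n**2 + 7*n + 12)).

S(n) = n*(7*n + 9)/(2*(n**2 + 7*n + 12))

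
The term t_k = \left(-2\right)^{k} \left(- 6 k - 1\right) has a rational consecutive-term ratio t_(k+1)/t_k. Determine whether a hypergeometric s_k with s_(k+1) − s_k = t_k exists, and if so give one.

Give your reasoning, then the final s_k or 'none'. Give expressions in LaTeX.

s_k = \left(-2\right)^{k} \left(2 k - 1\right)

Compute t_(k+1)/t_k: get 2*(-6*k - 7)/(6*k + 1).
Take A(k)=-2, B(k)=1, C(k)=k + 1/6.
Need (-2)·f(k+1) − (1)·f(k) = k + 1/6.
deg f ≤ 1 (via 0,0,1).
Match coefficients ⇒ f(k) = -(2*k - 1)/6.
So s_k = (B(k−1)f/C)·t_k = (-(2*k - 1)/(6*k + 1))·t_k = (-2)**k*(2*k - 1).
Check: Δs_k = (-2)**k*(-6*k - 1). ✓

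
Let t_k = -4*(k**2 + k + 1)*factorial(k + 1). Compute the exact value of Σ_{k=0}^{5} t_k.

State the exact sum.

Σ = -100804

The ratio is (k + 2)*(k + (k + 1)**2 + 2)/(k**2 + k + 1).
Take A(k)=k + 2, B(k)=1, C(k)=k**2 + k + 1.
Solve (k + 2)·f(k+1) − (1)·f(k) = k**2 + k + 1.
Degrees (1,0,2) ⇒ d ≤ 1.
Solve for f: f(k) = k - 1 (degree 1 ≤ 1).
Get s_k = R·t_k = -4*(k - 1)*factorial(k + 1) with R(k) = B(k−1)f(k)/C(k) = (k - 1)/(k**2 + k + 1).
Check: Δs_k = -4*(k**2 + k + 1)*factorial(k + 1). ✓
Telescoping: Σ = s_(6) − s_(0) = -100800 − (4) = -100804.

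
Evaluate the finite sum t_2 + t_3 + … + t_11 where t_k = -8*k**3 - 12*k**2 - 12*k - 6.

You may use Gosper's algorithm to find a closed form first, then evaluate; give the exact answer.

Σ = -41740

The ratio is (4*k**3 + 18*k**2 + 30*k + 19)/(4*k**3 + 6*k**2 + 6*k + 3).
A = 1, B = 1, C = k**3 + 3*k**2/2 + 3*k/2 + 3/4.
Solve (1)·f(k+1) − (1)·f(k) = k**3 + 3*k**2/2 + 3*k/2 + 3/4.
From deg A=0, deg B=0, deg C=3: d=4.
A polynomial solution: f(k) = k*(k**3 + k + 1)/4.
So s_k = (B(k−1)f/C)·t_k = (k*(k**3 + k + 1)/(4*k**3 + 6*k**2 + 6*k + 3))·t_k = 2*k*(-k**3 - k - 1).
Verify: -8*k**3 - 12*k**2 - 12*k - 6 matches t_k.
Telescoping: Σ = s_(12) − s_(2) = -41784 − (-44) = -41740.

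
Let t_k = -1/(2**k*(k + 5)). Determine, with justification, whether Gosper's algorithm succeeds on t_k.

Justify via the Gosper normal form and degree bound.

Ratio r(k) = (k + 5)/(2*(k + 6)).
Take A(k)=k/2 + 5/2, B(k)=k + 6, C(k)=1.
Set up (k/2 + 5/2)·f(k+1) − (k + 5)·f(k) − (1) = 0.
Bound: deg f ≤ -1.
d = -1 < 0 ⇒ no nonzero polynomial f; not summable.

No. Not Gosper-summable.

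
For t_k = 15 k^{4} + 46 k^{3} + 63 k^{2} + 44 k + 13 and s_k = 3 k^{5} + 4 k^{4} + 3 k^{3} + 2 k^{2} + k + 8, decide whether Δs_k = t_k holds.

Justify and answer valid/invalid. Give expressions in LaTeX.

s_(k+1) = 3*k**5 + 19*k**4 + 49*k**3 + 65*k**2 + 45*k + 21
s_(k+1) − s_k = 15*k**4 + 46*k**3 + 63*k**2 + 44*k + 13
(s_(k+1) − s_k) − t_k = 0

Valid: the claim telescopes to t_k.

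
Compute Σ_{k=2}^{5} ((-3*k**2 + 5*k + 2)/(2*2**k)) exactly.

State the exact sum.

Ratio r(k) = (3*k**2 + k - 4)/(2*(3*k**2 - 5*k - 2)).
A = 1/2, B = 1, C = k**2 - 5*k/3 - 2/3.
Solve (1/2)·f(k+1) − (1)·f(k) = k**2 - 5*k/3 - 2/3.
Bound: deg f ≤ 2.
Match coefficients ⇒ f(k) = -2*(3*k**2 + k + 2)/3.
So s_k = (B(k−1)f/C)·t_k = (-2*(3*k**2 + k + 2)/((k - 2)*(3*k + 1)))·t_k = (3*k**2 + k + 2)/2**k.
s_(k+1) − s_k = (-3*k**2 + 5*k + 2)/(2*2**k) = t_k.
Σ_(k=2)^(5) t_k = s_(6) − s_(2) = 29/16 − (4) = -35/16.

Σ = -35/16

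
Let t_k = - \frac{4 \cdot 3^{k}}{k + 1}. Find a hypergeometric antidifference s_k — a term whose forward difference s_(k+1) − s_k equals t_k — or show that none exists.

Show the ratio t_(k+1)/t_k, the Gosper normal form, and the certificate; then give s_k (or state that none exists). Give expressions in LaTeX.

Step 1: r(k) = 3*(k + 1)/(k + 2).
So A=3*k + 3 and B=k + 2, with C=1.
Need (3*k + 3)·f(k+1) − (k + 1)·f(k) = 1.
deg f ≤ -1 (via 1,1,0).
d = -1 < 0 ⇒ no nonzero polynomial f; not summable.

none — t_k is not Gosper-summable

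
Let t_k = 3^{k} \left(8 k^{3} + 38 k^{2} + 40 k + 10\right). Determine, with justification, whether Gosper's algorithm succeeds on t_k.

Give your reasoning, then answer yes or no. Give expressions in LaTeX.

Ratio r(k) = 3*(4*k**3 + 31*k**2 + 70*k + 48)/(4*k**3 + 19*k**2 + 20*k + 5).
Factor: A=3; B=1; C=k**3 + 19*k**2/4 + 5*k + 5/4.
Set up (3)·f(k+1) − (1)·f(k) − (k**3 + 19*k**2/4 + 5*k + 5/4) = 0.
Degrees (0,0,3) ⇒ d ≤ 3.
Solve for f: f(k) = (4*k**3 + k**2 - k - 1)/8 (degree 3 ≤ 3).
Get s_k = R·t_k = 3**k*(4*k**3 + k**2 - k - 1) with R(k) = B(k−1)f(k)/C(k) = (4*k**3 + k**2 - k - 1)/(2*(k + 1)*(4*k**2 + 15*k + 5)).
Verify: 3**k*(8*k**3 + 38*k**2 + 40*k + 10) matches t_k.

Yes. s_k = 3^{k} \left(4 k^{3} + k^{2} - k - 1\right).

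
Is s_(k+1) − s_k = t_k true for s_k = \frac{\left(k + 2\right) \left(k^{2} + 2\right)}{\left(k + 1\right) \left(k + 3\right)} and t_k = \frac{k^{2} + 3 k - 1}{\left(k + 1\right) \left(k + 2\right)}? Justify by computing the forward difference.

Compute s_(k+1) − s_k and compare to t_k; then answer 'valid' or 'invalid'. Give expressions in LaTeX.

s_(k+1) = (k + 3)*((k + 1)**2 + 2)/((k + 2)*(k + 4))
s_(k+1) − s_k = (k**4 + 10*k**3 + 28*k**2 + 23*k - 5)/(k**4 + 10*k**3 + 35*k**2 + 50*k + 24)
(s_(k+1) − s_k) − t_k = (-4*k**2 - 6*k + 7)/(k**4 + 10*k**3 + 35*k**2 + 50*k + 24)

Invalid: residual \frac{- 4 k^{2} - 6 k + 7}{k^{4} + 10 k^{3} + 35 k^{2} + 50 k + 24} ≠ 0.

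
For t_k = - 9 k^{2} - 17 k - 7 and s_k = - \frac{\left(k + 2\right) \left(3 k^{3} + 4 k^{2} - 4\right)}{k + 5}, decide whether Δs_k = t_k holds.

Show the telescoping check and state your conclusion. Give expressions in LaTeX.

s_(k+1) = -(k + 3)*(3*(k + 1)**3 + 4*(k + 1)**2 - 4)/(k + 6)
s_(k+1) − s_k = (-9*k**4 - 98*k**3 - 290*k**2 - 311*k - 93)/(k**2 + 11*k + 30)
(s_(k+1) − s_k) − t_k = 3*(6*k**3 + 58*k**2 + 92*k + 39)/(k**2 + 11*k + 30)

Invalid: residual \frac{3 \left(6 k^{3} + 58 k^{2} + 92 k + 39\right)}{k^{2} + 11 k + 30} ≠ 0.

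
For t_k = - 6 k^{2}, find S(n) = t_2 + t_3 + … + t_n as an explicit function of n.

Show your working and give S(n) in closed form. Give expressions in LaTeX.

Ratio r(k) = (k + 1)**2/k**2.
Normal form (A,B,C) = (1, 1, k**2).
Set up (1)·f(k+1) − (1)·f(k) − (k**2) = 0.
From deg A=0, deg B=0, deg C=2: d=3.
A polynomial solution: f(k) = k*(k - 1)*(2*k - 1)/6.
Get s_k = R·t_k = k*(-2*k**2 + 3*k - 1) with R(k) = B(k−1)f(k)/C(k) = (k - 1)*(2*k - 1)/(6*k).
Δs = -6*k**2, as required.
s_(n+1) = n*(-2*n**2 - 3*n - 1) and s_(2) = -6, so S(n) = -2*n**3 - 3*n**2 - n + 6.

S(n) = - 2 n^{3} - 3 n^{2} - n + 6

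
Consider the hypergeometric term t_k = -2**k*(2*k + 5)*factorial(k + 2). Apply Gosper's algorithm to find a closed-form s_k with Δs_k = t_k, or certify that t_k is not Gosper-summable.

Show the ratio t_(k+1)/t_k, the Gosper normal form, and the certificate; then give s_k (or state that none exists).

s_k = -2**k*factorial(k + 2)

The ratio is 2*(k + 3)*(2*k + 7)/(2*k + 5).
Gosper form: A/B · C(k+1)/C(k) with A=2*k + 6, B=1, C=k + 5/2.
Need (2*k + 6)·f(k+1) − (1)·f(k) = k + 5/2.
From deg A=1, deg B=0, deg C=1: d=0.
Coefficient equations give f(k) = 1/2.
So s_k = (B(k−1)f/C)·t_k = (1/(2*k + 5))·t_k = -2**k*factorial(k + 2).
Verify: -2**k*(2*k + 5)*factorial(k + 2) matches t_k.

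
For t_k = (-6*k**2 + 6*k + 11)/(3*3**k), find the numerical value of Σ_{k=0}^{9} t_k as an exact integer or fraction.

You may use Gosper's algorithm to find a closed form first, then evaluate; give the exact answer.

Σ = 236492/59049

r(k) = (6*k**2 + 6*k - 11)/(3*(6*k**2 - 6*k - 11)) after simplifying.
So A=1/3 and B=1, with C=k**2 - k - 11/6.
f must satisfy (1/3)·f(k+1) − (1)·f(k) = k**2 - k - 11/6.
From deg A=0, deg B=0, deg C=2: d=2.
Match coefficients ⇒ f(k) = -(3*k**2 - 4)/2.
R(k) = B(k−1)·f(k)/C(k) = -3*(3*k**2 - 4)/(6*k**2 - 6*k - 11); s_k = R·t_k = (3*k**2 - 4)/3**k.
Δs = (-6*k**2 + 6*k + 11)/(3*3**k), as required.
Telescoping: Σ = s_(10) − s_(0) = 296/59049 − (-4) = 236492/59049.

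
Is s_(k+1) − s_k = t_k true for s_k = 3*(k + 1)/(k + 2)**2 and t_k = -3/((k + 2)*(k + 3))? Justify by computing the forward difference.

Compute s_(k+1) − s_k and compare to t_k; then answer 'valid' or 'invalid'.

Invalid: residual 3*(2*k + 5)/(k**4 + 10*k**3 + 37*k**2 + 60*k + 36) ≠ 0.

s_(k+1) = 3*(k + 2)/(k + 3)**2
s_(k+1) − s_k = 3*(-(k + 1)*(k + 3)**2 + (k + 2)**3)/((k + 2)**2*(k + 3)**2)
(s_(k+1) − s_k) − t_k = 3*(2*k + 5)/(k**4 + 10*k**3 + 37*k**2 + 60*k + 36)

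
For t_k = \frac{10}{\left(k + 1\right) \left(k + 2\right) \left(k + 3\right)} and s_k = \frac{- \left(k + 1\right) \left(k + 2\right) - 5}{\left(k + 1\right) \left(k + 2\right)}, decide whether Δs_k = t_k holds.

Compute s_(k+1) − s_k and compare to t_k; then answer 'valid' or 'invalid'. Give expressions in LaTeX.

s_(k+1) = (-(k + 2)*(k + 3) - 5)/((k + 2)*(k + 3))
s_(k+1) − s_k = 10/(k**3 + 6*k**2 + 11*k + 6)
(s_(k+1) − s_k) − t_k = 0

valid; difference matches t_k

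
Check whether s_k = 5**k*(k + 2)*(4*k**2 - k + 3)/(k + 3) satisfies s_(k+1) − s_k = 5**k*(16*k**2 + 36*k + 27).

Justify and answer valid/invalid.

Invalid: residual 5**k*(-16*k**3 - 80*k**2 - 136*k - 78)/(k**2 + 7*k + 12) ≠ 0.

s_(k+1) = 5**(k + 1)*(k + 3)*(-k + 4*(k + 1)**2 + 2)/(k + 4)
s_(k+1) − s_k = 5**k*(16*k**4 + 132*k**3 + 391*k**2 + 485*k + 246)/(k**2 + 7*k + 12)
(s_(k+1) − s_k) − t_k = 5**k*(-16*k**3 - 80*k**2 - 136*k - 78)/(k**2 + 7*k + 12)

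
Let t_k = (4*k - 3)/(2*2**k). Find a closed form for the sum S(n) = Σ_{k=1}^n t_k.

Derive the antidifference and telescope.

r(k) = (4*k + 1)/(2*(4*k - 3)) after simplifying.
So A=1/2 and B=1, with C=k - 3/4.
Solve (1/2)·f(k+1) − (1)·f(k) = k - 3/4.
deg f ≤ 1 (via 0,0,1).
A polynomial solution: f(k) = -(4*k + 1)/2.
R(k) = B(k−1)·f(k)/C(k) = -2*(4*k + 1)/(4*k - 3); s_k = R·t_k = (-4*k - 1)/2**k.
Δs = (4*k - 3)/(2*2**k), as required.
s_(n+1) = 2**(-n - 1)*(-4*n - 5) and s_(1) = -5/2, so S(n) = 2**(-n - 1)*(5*2**n - 4*n - 5).

S(n) = 2**(-n - 1)*(5*2**n - 4*n - 5)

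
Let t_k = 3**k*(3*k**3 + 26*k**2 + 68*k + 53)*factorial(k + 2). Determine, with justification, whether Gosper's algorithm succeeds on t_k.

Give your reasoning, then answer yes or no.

Yes. s_k = 3**k*(k**2 + 4*k + 1)*factorial(k + 2).

Step 1: r(k) = 3*(3*k**4 + 44*k**3 + 234*k**2 + 537*k + 450)/(3*k**3 + 26*k**2 + 68*k + 53).
Take A(k)=3*k + 9, B(k)=1, C(k)=k**3 + 26*k**2/3 + 68*k/3 + 53/3.
Set up (3*k + 9)·f(k+1) − (1)·f(k) − (k**3 + 26*k**2/3 + 68*k/3 + 53/3) = 0.
Bound: deg f ≤ 2.
Solve for f: f(k) = (k**2 + 4*k + 1)/3 (degree 2 ≤ 2).
R(k) = B(k−1)·f(k)/C(k) = (k**2 + 4*k + 1)/(3*k**3 + 26*k**2 + 68*k + 53); s_k = R·t_k = 3**k*(k**2 + 4*k + 1)*factorial(k + 2).
Check: Δs_k = 3**k*(3*k**3 + 26*k**2 + 68*k + 53)*factorial(k + 2). ✓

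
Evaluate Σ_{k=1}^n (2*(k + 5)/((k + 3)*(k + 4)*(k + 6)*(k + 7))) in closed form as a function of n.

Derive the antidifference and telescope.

Step 1: r(k) = (k + 3)*(k + 6)**2/((k + 5)**2*(k + 8)).
Normal form (A,B,C) = (k + 3, k + 8, k**2 + 10*k + 25).
f must satisfy (k + 3)·f(k+1) − (k + 7)·f(k) = k**2 + 10*k + 25.
deg f ≤ 4 (via 1,1,2).
Coefficient equations give f(k) = k*(k + 4)*(k + 5)*(k + 9)/36.
Certificate R = B(k−1)f/C = k*(k + 4)*(k + 7)*(k + 9)/(36*(k + 5)) gives s_k = k*(k + 9)/(18*(k**2 + 9*k + 18)).
Check: Δs_k = 2*(k + 5)/(k**4 + 20*k**3 + 145*k**2 + 450*k + 504). ✓
Telescope: S(n) = s_(n+1) − s_(1) = (n**2 + 11*n + 10)/(18*(n**2 + 11*n + 28)) − (5/252) = n*(n + 11)/(28*(n**2 + 11*n + 28)).

S(n) = n*(n + 11)/(28*(n**2 + 11*n + 28))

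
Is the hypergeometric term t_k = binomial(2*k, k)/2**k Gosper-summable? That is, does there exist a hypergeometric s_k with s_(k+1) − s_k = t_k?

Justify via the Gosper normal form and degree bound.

Ratio r(k) = (2*k + 1)/(k + 1).
Normal form (A,B,C) = (2*k + 1, k + 1, 1).
f must satisfy (2*k + 1)·f(k+1) − (k)·f(k) = 1.
d = -1 from the (1,1,0) case.
Negative degree bound (-1): no f exists, t_k not Gosper-summable.

No — key equation has no polynomial f.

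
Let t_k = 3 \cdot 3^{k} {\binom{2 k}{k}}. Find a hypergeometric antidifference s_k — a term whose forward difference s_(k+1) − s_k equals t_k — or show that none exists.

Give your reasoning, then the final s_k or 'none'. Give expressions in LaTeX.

no hypergeometric antidifference exists

The ratio is 6*(2*k + 1)/(k + 1).
Take A(k)=12*k + 6, B(k)=k + 1, C(k)=1.
Solve (12*k + 6)·f(k+1) − (k)·f(k) = 1.
From deg A=1, deg B=1, deg C=0: d=-1.
deg f ≤ -1 is impossible — no certificate.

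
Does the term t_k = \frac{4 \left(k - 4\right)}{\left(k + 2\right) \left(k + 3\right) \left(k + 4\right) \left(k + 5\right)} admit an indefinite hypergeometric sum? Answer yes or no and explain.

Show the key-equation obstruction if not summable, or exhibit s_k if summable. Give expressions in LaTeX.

Yes. s_k = \frac{k \left(- k^{2} - 9 k - 38\right)}{6 \left(k + 2\right) \left(k + 3\right) \left(k + 4\right)}.

Ratio r(k) = (k - 3)*(k + 2)/((k - 4)*(k + 6)).
So A=k + 2 and B=k + 6, with C=k - 4.
f must satisfy (k + 2)·f(k+1) − (k + 5)·f(k) = k - 4.
d = 3 from the (1,1,1) case.
Solve for f: f(k) = -k*(k**2 + 9*k + 38)/24 (degree 3 ≤ 3).
So s_k = (B(k−1)f/C)·t_k = (-k*(k + 5)*(k**2 + 9*k + 38)/(24*(k - 4)))·t_k = k*(-k**2 - 9*k - 38)/(6*(k + 2)*(k + 3)*(k + 4)).
Verify: 4*(k - 4)/(k**4 + 14*k**3 + 71*k**2 + 154*k + 120) matches t_k.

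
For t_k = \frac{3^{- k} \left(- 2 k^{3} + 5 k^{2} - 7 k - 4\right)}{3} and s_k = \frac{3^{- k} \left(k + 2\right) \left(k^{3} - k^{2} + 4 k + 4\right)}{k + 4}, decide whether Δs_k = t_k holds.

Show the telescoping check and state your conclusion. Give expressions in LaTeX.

s_(k+1) = (k + 3)*(4*k + (k + 1)**3 - (k + 1)**2 + 8)/(3*3**k*(k + 5))
s_(k+1) − s_k = (-2*k**5 - 9*k**4 + 10*k**3 + k**2 - 88*k - 24)/(3*3**k*(k**2 + 9*k + 20))
(s_(k+1) − s_k) − t_k = 4*(k**4 + 3*k**3 - 8*k**2 + 22*k + 14)/(3*3**k*(k**2 + 9*k + 20))

Invalid: residual \frac{4 \cdot 3^{- k} \left(k^{4} + 3 k^{3} - 8 k^{2} + 22 k + 14\right)}{3 \left(k^{2} + 9 k + 20\right)} ≠ 0.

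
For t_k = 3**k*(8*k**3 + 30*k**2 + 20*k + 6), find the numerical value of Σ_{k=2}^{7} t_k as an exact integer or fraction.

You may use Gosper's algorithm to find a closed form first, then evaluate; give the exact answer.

Σ = 12229506

Step 1: r(k) = 3*(4*k**3 + 27*k**2 + 52*k + 32)/(4*k**3 + 15*k**2 + 10*k + 3).
So A=3 and B=1, with C=k**3 + 15*k**2/4 + 5*k/2 + 3/4.
Solve (3)·f(k+1) − (1)·f(k) = k**3 + 15*k**2/4 + 5*k/2 + 3/4.
From deg A=0, deg B=0, deg C=3: d=3.
Coefficient equations give f(k) = k*(4*k**2 - 3*k + 1)/8.
So s_k = (B(k−1)f/C)·t_k = (k*(4*k**2 - 3*k + 1)/(2*(k + 3)*(4*k**2 + 3*k + 1)))·t_k = 3**k*k*(4*k**2 - 3*k + 1).
Verify: 3**k*(8*k**3 + 30*k**2 + 20*k + 6) matches t_k.
Σ_(k=2)^(7) t_k = s_(8) − s_(2) = 12229704 − (198) = 12229506.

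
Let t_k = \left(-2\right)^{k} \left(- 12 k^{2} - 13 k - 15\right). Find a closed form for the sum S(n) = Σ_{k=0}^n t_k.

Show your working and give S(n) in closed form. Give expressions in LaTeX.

S(n) = - 8 \left(-2\right)^{n} n^{2} - 14 \left(-2\right)^{n} n - 12 \left(-2\right)^{n} - 3

Step 1: r(k) = 2*(-12*k**2 - 37*k - 40)/(12*k**2 + 13*k + 15).
Gosper form: A/B · C(k+1)/C(k) with A=-2, B=1, C=k**2 + 13*k/12 + 5/4.
Need (-2)·f(k+1) − (1)·f(k) = k**2 + 13*k/12 + 5/4.
Degrees (0,0,2) ⇒ d ≤ 2.
Solve for f: f(k) = -(4*k**2 - k + 3)/12 (degree 2 ≤ 2).
So s_k = (B(k−1)f/C)·t_k = (-(4*k**2 - k + 3)/(12*k**2 + 13*k + 15))·t_k = (-2)**k*(4*k**2 - k + 3).
Verify: (-2)**k*(-12*k**2 - 13*k - 15) matches t_k.
Telescope: S(n) = s_(n+1) − s_(0) = (-2)**(n + 1)*(4*n**2 + 7*n + 6) − (3) = -8*(-2)**n*n**2 - 14*(-2)**n*n - 12*(-2)**n - 3.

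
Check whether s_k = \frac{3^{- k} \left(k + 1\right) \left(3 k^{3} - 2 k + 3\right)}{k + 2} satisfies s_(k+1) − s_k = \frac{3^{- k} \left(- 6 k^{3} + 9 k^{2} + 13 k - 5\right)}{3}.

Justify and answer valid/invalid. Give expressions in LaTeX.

s_(k+1) = (k + 2)*(-2*k + 3*(k + 1)**3 + 1)/(3*3**k*(k + 3))
s_(k+1) − s_k = (-6*k**5 - 15*k**4 + 34*k**3 + 83*k**2 + 26*k - 11)/(3*3**k*(k**2 + 5*k + 6))
(s_(k+1) − s_k) − t_k = (6*k**4 + 12*k**3 - 31*k**2 - 27*k + 19)/(3*3**k*(k**2 + 5*k + 6))

Invalid: residual \frac{3^{- k} \left(6 k^{4} + 12 k^{3} - 31 k^{2} - 27 k + 19\right)}{3 \left(k^{2} + 5 k + 6\right)} ≠ 0.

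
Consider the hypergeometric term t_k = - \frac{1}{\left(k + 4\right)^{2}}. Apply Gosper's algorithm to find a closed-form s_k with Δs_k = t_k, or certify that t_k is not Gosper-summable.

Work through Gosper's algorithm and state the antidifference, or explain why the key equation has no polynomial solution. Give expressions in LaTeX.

r(k) = (k + 4)**2/(k + 5)**2 after simplifying.
Normal form (A,B,C) = (k**2 + 8*k + 16, k**2 + 10*k + 25, 1).
Need (k**2 + 8*k + 16)·f(k+1) − (k**2 + 8*k + 16)·f(k) = 1.
From deg A=2, deg B=2, deg C=0: d=0.
Write f(k) = c0. Then LHS − RHS = -1, requiring -1 = 0: contradictory. No certificate.

no hypergeometric antidifference exists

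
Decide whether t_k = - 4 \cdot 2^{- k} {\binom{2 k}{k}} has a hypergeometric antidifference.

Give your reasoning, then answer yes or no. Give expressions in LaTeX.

Compute t_(k+1)/t_k: get (2*k + 1)/(k + 1).
Normal form (A,B,C) = (2*k + 1, k + 1, 1).
f must satisfy (2*k + 1)·f(k+1) − (k)·f(k) = 1.
deg f ≤ -1 (via 1,1,0).
deg f ≤ -1 is impossible — no certificate.

No. Not Gosper-summable.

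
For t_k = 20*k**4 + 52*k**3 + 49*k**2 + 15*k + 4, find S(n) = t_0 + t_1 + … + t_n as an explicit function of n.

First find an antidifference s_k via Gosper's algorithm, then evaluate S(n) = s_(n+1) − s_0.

r(k) = (20*k**4 + 132*k**3 + 325*k**2 + 349*k + 140)/(20*k**4 + 52*k**3 + 49*k**2 + 15*k + 4) after simplifying.
Normal form (A,B,C) = (1, 1, k**4 + 13*k**3/5 + 49*k**2/20 + 3*k/4 + 1/5).
Solve (1)·f(k+1) − (1)·f(k) = k**4 + 13*k**3/5 + 49*k**2/20 + 3*k/4 + 1/5.
From deg A=0, deg B=0, deg C=4: d=5.
Solve for f: f(k) = k*(4*k**4 + 3*k**3 - 3*k**2 - 4*k + 4)/20 (degree 5 ≤ 5).
Get s_k = R·t_k = k*(4*k**4 + 3*k**3 - 3*k**2 - 4*k + 4) with R(k) = B(k−1)f(k)/C(k) = k*(4*k**4 + 3*k**3 - 3*k**2 - 4*k + 4)/(20*k**4 + 52*k**3 + 49*k**2 + 15*k + 4).
Δs = 20*k**4 + 52*k**3 + 49*k**2 + 15*k + 4, as required.
Evaluate: s_(n+1) = 4*n**5 + 23*n**4 + 49*n**3 + 45*n**2 + 19*n + 4; subtract s_(0) = 0 ⇒ S(n) = 4*n**5 + 23*n**4 + 49*n**3 + 45*n**2 + 19*n + 4.

S(n) = 4*n**5 + 23*n**4 + 49*n**3 + 45*n**2 + 19*n + 4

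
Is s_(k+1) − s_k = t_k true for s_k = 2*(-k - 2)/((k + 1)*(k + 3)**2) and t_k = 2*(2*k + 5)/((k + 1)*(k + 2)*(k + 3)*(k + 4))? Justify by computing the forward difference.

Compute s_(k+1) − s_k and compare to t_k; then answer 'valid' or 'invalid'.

s_(k+1) = 2*(-k - 3)/((k + 2)*(k + 4)**2)
s_(k+1) − s_k = 2*(-(k + 1)*(k + 3)**3 + (k + 2)**2*(k + 4)**2)/((k + 1)*(k + 2)*(k + 3)**2*(k + 4)**2)
(s_(k+1) − s_k) − t_k = 2*(-3*k**2 - 17*k - 23)/(k**6 + 17*k**5 + 117*k**4 + 415*k**3 + 794*k**2 + 768*k + 288)

Invalid: residual 2*(-3*k**2 - 17*k - 23)/(k**6 + 17*k**5 + 117*k**4 + 415*k**3 + 794*k**2 + 768*k + 288) ≠ 0.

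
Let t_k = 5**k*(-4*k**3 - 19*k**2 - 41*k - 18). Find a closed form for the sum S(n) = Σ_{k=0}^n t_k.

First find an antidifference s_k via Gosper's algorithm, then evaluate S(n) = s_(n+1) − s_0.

Step 1: r(k) = 5*(4*k**3 + 31*k**2 + 91*k + 82)/(4*k**3 + 19*k**2 + 41*k + 18).
Normal form (A,B,C) = (5, 1, k**3 + 19*k**2/4 + 41*k/4 + 9/2).
Solve (5)·f(k+1) − (1)·f(k) = k**3 + 19*k**2/4 + 41*k/4 + 9/2.
deg f ≤ 3 (via 0,0,3).
Solve for f: f(k) = (k**3 + k**2 + 4*k - 3)/4 (degree 3 ≤ 3).
R(k) = B(k−1)·f(k)/C(k) = (k**3 + k**2 + 4*k - 3)/(4*k**3 + 19*k**2 + 41*k + 18); s_k = R·t_k = 5**k*(-k**3 - k**2 - 4*k + 3).
Verify: 5**k*(-4*k**3 - 19*k**2 - 41*k - 18) matches t_k.
Σ_(k=0)^n t_k = s_(n+1) − s_(0) = (5**(n + 1)*(-n**3 - 4*n**2 - 9*n - 3)) − (3), i.e. -5*5**n*n**3 - 20*5**n*n**2 - 45*5**n*n - 15*5**n - 3.

S(n) = -5*5**n*n**3 - 20*5**n*n**2 - 45*5**n*n - 15*5**n - 3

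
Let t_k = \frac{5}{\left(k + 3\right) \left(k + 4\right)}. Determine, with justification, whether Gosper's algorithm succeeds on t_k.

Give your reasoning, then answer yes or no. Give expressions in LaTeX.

Yes. s_k = \frac{5 k}{3 \left(k + 3\right)}.

Step 1: r(k) = (k + 3)/(k + 5).
So A=k + 3 and B=k + 5, with C=1.
Solve (k + 3)·f(k+1) − (k + 4)·f(k) = 1.
Degrees (1,1,0) ⇒ d ≤ 1.
Solving with deg f ≤ 1: f(k) = k/3.
Then R = B(k−1)f/C = k*(k + 4)/3, so s_k = R(k)·t_k = 5*k/(3*(k + 3)).
s_(k+1) − s_k = 5/(k**2 + 7*k + 12) = t_k.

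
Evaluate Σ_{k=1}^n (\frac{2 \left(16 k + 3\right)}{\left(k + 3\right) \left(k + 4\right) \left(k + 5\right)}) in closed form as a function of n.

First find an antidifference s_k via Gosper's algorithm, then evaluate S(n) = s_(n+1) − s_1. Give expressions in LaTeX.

S(n) = \frac{n \left(83 n + 107\right)}{20 \left(n^{2} + 9 n + 20\right)}

Compute t_(k+1)/t_k: get (k + 3)*(16*k + 19)/((k + 6)*(16*k + 3)).
A = k + 3, B = k + 6, C = k + 3/16.
Need (k + 3)·f(k+1) − (k + 5)·f(k) = k + 3/16.
Bound: deg f ≤ 2.
Coefficient equations give f(k) = k*(17*k - 9)/128.
Certificate R = B(k−1)f/C = k*(k + 5)*(17*k - 9)/(8*(16*k + 3)) gives s_k = k*(17*k - 9)/(4*(k + 3)*(k + 4)).
Δs = 2*(16*k + 3)/(k**3 + 12*k**2 + 47*k + 60), as required.
Σ_(k=1)^n t_k = s_(n+1) − s_(1) = ((17*n**2 + 25*n + 8)/(4*(n**2 + 9*n + 20))) − (1/10), i.e. n*(83*n + 107)/(20*(n**2 + 9*n + 20)).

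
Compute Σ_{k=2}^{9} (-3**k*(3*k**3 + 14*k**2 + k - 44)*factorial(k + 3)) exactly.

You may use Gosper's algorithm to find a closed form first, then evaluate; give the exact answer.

Σ = -31622144204853360

Step 1: r(k) = 3*(3*k**4 + 35*k**3 + 130*k**2 + 126*k - 104)/(3*k**3 + 14*k**2 + k - 44).
Factor: A=3*k + 12; B=1; C=k**3 + 14*k**2/3 + k/3 - 44/3.
Need (3*k + 12)·f(k+1) − (1)·f(k) = k**3 + 14*k**2/3 + k/3 - 44/3.
d = 2 from the (1,0,3) case.
Solve for f: f(k) = (k**2 - k - 4)/3 (degree 2 ≤ 2).
Then R = B(k−1)f/C = (k**2 - k - 4)/(3*k**3 + 14*k**2 + k - 44), so s_k = R(k)·t_k = 3**k*(-k**2 + k + 4)*factorial(k + 3).
s_(k+1) − s_k = -3**k*(3*k**3 + 14*k**2 + k - 44)*factorial(k + 3) = t_k.
Σ_(k=2)^(9) t_k = s_(10) − s_(2) = -31622144204851200 − (2160) = -31622144204853360.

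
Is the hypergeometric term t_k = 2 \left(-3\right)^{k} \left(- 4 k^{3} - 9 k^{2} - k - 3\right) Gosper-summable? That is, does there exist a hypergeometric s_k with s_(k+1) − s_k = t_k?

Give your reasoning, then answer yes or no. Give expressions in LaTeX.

Step 1: r(k) = 3*(-4*k**3 - 21*k**2 - 31*k - 17)/(4*k**3 + 9*k**2 + k + 3).
So A=-3 and B=1, with C=k**3 + 9*k**2/4 + k/4 + 3/4.
Solve (-3)·f(k+1) − (1)·f(k) = k**3 + 9*k**2/4 + k/4 + 3/4.
d = 3 from the (0,0,3) case.
Solving with deg f ≤ 3: f(k) = -(2*k**3 - 4*k + 3)/8.
Certificate R = B(k−1)f/C = -(2*k**3 - 4*k + 3)/(2*(4*k**3 + 9*k**2 + k + 3)) gives s_k = (-3)**k*(2*k**3 - 4*k + 3).
Verify: 2*(-3)**k*(-k**3 + 8*k - 3*(k + 1)**3) matches t_k.

Yes. s_k = \left(-3\right)^{k} \left(2 k^{3} - 4 k + 3\right).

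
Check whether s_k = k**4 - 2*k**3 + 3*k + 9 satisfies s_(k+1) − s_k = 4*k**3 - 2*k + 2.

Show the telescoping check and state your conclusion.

s_(k+1) = k**4 + 2*k**3 + k + 11
s_(k+1) − s_k = 4*k**3 - 2*k + 2
(s_(k+1) − s_k) − t_k = 0

Valid: the claim telescopes to t_k.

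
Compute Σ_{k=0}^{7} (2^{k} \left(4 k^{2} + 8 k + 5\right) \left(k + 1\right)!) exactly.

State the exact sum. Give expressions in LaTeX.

t_(k+1)/t_k = 2*(4*k**3 + 24*k**2 + 49*k + 34)/(4*k**2 + 8*k + 5).
Gosper form: A/B · C(k+1)/C(k) with A=2*k + 4, B=1, C=k**2 + 2*k + 5/4.
Set up (2*k + 4)·f(k+1) − (1)·f(k) − (k**2 + 2*k + 5/4) = 0.
deg f ≤ 1 (via 1,0,2).
Solving with deg f ≤ 1: f(k) = (2*k - 1)/4.
Then R = B(k−1)f/C = (2*k - 1)/(4*k**2 + 8*k + 5), so s_k = R(k)·t_k = 2**k*(2*k - 1)*factorial(k + 1).
Δs = 2**k*(4*k**2 + 8*k + 5)*factorial(k + 1), as required.
Sum = s_(8) − s_(0); s_(8) = 1393459200, s_(0) = -1 ⇒ 1393459201.

Σ = 1393459201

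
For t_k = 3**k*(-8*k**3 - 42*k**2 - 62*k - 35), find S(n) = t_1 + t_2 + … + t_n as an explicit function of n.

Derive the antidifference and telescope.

S(n) = -12*3**n*n**3 - 45*3**n*n**2 - 66*3**n*n - 36*3**n + 36

Compute t_(k+1)/t_k: get 3*(8*k**3 + 66*k**2 + 170*k + 147)/(8*k**3 + 42*k**2 + 62*k + 35).
Normal form (A,B,C) = (3, 1, k**3 + 21*k**2/4 + 31*k/4 + 35/8).
Key eq: (3)·f(k+1) = (1)·f(k) + (k**3 + 21*k**2/4 + 31*k/4 + 35/8).
Bound: deg f ≤ 3.
Match coefficients ⇒ f(k) = (4*k**3 + 3*k**2 + 4*k + 1)/8.
So s_k = (B(k−1)f/C)·t_k = ((4*k**3 + 3*k**2 + 4*k + 1)/(8*k**3 + 42*k**2 + 62*k + 35))·t_k = 3**k*(-4*k**3 - 3*k**2 - 4*k - 1).
Δs = 3**k*(-8*k**3 - 42*k**2 - 62*k - 35), as required.
Evaluate: s_(n+1) = 3**(n + 1)*(-4*n**3 - 15*n**2 - 22*n - 12); subtract s_(1) = -36 ⇒ S(n) = -12*3**n*n**3 - 45*3**n*n**2 - 66*3**n*n - 36*3**n + 36.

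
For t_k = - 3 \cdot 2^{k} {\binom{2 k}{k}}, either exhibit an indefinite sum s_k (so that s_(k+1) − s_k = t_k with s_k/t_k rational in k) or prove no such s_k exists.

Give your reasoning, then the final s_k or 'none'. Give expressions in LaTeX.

no hypergeometric antidifference exists

Step 1: r(k) = 4*(2*k + 1)/(k + 1).
So A=8*k + 4 and B=k + 1, with C=1.
Solve (8*k + 4)·f(k+1) − (k)·f(k) = 1.
From deg A=1, deg B=1, deg C=0: d=-1.
deg f ≤ -1 is impossible — no certificate.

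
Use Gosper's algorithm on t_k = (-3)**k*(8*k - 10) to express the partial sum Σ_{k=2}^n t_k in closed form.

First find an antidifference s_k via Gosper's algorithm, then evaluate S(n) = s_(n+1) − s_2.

S(n) = 6*(-3)**n*(n - 1)

Step 1: r(k) = 3*(1 - 4*k)/(4*k - 5).
So A=-3 and B=1, with C=k - 5/4.
Need (-3)·f(k+1) − (1)·f(k) = k - 5/4.
Bound: deg f ≤ 1.
A polynomial solution: f(k) = -(k - 2)/4.
R(k) = B(k−1)·f(k)/C(k) = -(k - 2)/(4*k - 5); s_k = R·t_k = 2*(-3)**k*(2 - k).
Δs = (-3)**k*(8*k - 10), as required.
s_(n+1) = 6*(-3)**n*(n - 1) and s_(2) = 0, so S(n) = 6*(-3)**n*(n - 1).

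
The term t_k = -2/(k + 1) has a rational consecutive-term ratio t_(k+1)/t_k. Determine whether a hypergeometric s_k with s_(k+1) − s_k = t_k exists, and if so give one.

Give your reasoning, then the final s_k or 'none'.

no hypergeometric antidifference exists

Step 1: r(k) = (k + 1)/(k + 2).
A = k + 1, B = k + 2, C = 1.
f must satisfy (k + 1)·f(k+1) − (k + 1)·f(k) = 1.
deg f ≤ 0 (via 1,1,0).
Generic f = c0 gives residual -1; -1 = 0 cannot hold, so t_k is not Gosper-summable.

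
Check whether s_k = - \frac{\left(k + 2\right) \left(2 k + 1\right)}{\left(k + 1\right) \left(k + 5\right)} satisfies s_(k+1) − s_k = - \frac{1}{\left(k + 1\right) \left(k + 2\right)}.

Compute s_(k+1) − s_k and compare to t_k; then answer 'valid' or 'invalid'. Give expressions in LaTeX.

s_(k+1) = -(k + 3)*(2*k + 3)/((k + 2)*(k + 6))
s_(k+1) − s_k = (-7*k**2 - 23*k - 21)/(k**4 + 14*k**3 + 65*k**2 + 112*k + 60)
(s_(k+1) − s_k) − t_k = 3*(-2*k**2 - 4*k + 3)/(k**4 + 14*k**3 + 65*k**2 + 112*k + 60)

Invalid: residual \frac{3 \left(- 2 k^{2} - 4 k + 3\right)}{k^{4} + 14 k^{3} + 65 k^{2} + 112 k + 60} ≠ 0.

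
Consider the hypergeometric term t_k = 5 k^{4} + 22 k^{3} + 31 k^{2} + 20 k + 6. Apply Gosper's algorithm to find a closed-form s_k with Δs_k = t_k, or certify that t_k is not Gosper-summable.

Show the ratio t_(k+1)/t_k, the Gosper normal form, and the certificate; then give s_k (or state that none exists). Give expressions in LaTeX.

Compute t_(k+1)/t_k: get (5*k**4 + 42*k**3 + 127*k**2 + 168*k + 84)/(5*k**4 + 22*k**3 + 31*k**2 + 20*k + 6).
So A=1 and B=1, with C=k**4 + 22*k**3/5 + 31*k**2/5 + 4*k + 6/5.
Solve (1)·f(k+1) − (1)·f(k) = k**4 + 22*k**3/5 + 31*k**2/5 + 4*k + 6/5.
deg f ≤ 5 (via 0,0,4).
Solving with deg f ≤ 5: f(k) = k*(k + 1)*(k**3 + 2*k**2 - k + 1)/5.
Certificate R = B(k−1)f/C = k*(k**3 + 2*k**2 - k + 1)/(5*k**3 + 17*k**2 + 14*k + 6) gives s_k = k**5 + 3*k**4 + k**3 + k.
Check: Δs_k = 5*k**4 + 22*k**3 + 31*k**2 + 20*k + 6. ✓

s_k = k^{5} + 3 k^{4} + k^{3} + k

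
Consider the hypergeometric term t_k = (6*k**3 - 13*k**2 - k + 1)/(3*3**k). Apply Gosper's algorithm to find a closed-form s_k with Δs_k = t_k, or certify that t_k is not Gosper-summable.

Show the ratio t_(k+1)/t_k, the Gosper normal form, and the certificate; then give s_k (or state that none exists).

s_k = (-3*k**3 + 2*k**2 - 2*k - 2)/3**k

Step 1: r(k) = (-k + 6*(k + 1)**3 - 13*(k + 1)**2)/(3*(6*k**3 - 13*k**2 - k + 1)).
Gosper form: A/B · C(k+1)/C(k) with A=1/3, B=1, C=k**3 - 13*k**2/6 - k/6 + 1/6.
f must satisfy (1/3)·f(k+1) − (1)·f(k) = k**3 - 13*k**2/6 - k/6 + 1/6.
From deg A=0, deg B=0, deg C=3: d=3.
Match coefficients ⇒ f(k) = -(3*k**3 - 2*k**2 + 2*k + 2)/2.
Then R = B(k−1)f/C = -3*(3*k**3 - 2*k**2 + 2*k + 2)/(6*k**3 - 13*k**2 - k + 1), so s_k = R(k)·t_k = (-3*k**3 + 2*k**2 - 2*k - 2)/3**k.
Check: Δs_k = (6*k**3 - 13*k**2 - k + 1)/(3*3**k). ✓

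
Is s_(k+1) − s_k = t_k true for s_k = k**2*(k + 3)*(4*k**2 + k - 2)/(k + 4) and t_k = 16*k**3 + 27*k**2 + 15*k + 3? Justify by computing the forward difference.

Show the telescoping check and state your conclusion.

Invalid: residual (-12*k**4 - 90*k**3 - 125*k**2 - 63*k - 12)/(k**2 + 9*k + 20) ≠ 0.

s_(k+1) = (k + 1)**2*(k + 4)*(k + 4*(k + 1)**2 - 1)/(k + 5)
s_(k+1) − s_k = (16*k**5 + 159*k**4 + 488*k**3 + 553*k**2 + 264*k + 48)/(k**2 + 9*k + 20)
(s_(k+1) − s_k) − t_k = (-12*k**4 - 90*k**3 - 125*k**2 - 63*k - 12)/(k**2 + 9*k + 20)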